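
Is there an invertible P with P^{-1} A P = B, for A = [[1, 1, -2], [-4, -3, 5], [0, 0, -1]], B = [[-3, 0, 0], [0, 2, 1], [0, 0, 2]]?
No.

trace(A) = -3 but trace(B) = 1. The trace is a similarity invariant, so A and B are not similar.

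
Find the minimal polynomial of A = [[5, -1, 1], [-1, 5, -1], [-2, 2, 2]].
m_A(x) = (x - 4)^2

The characteristic polynomial factors as (x - 4)^3. The minimal polynomial is ∏(x - λ)^{k_λ} where k_λ is the size of the largest Jordan block at λ.

For λ = 4: rank(A - 4I) = 1, and the largest Jordan block has size 2 (the smallest k with rank((A - 4I)^k) = rank((A - 4I)^(k+1))).

So m_A(x) = (x - 4)^2.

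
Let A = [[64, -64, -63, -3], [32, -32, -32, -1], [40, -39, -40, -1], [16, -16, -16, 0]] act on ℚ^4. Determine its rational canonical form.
R = [[0, 0, 0, -16], [1, 0, 0, 32], [0, 1, 0, -8], [0, 0, 1, -8]]

The invariant factors of A (the non-unit diagonal entries of the Smith normal form of xI - A over ℚ[x]) are (x^2 + 4x - 4)^2, each dividing the next. The characteristic polynomial is their product, (x^2 + 4x - 4)^2.

The rational canonical form is the block-diagonal matrix of companion matrices C(f_i):
R = [[0, 0, 0, -16], [1, 0, 0, 32], [0, 1, 0, -8], [0, 0, 1, -8]].

Note the characteristic polynomial does not split into linear factors over ℚ, so A has no Jordan form over ℚ; the rational canonical form exists over any field.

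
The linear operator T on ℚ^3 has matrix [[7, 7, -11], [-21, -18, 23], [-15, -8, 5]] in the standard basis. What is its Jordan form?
The characteristic polynomial is det(xI - A) = (x - 4)(x + 5)^2, so the eigenvalues are -5 (algebraic multiplicity 2), 4 (algebraic multiplicity 1).

For λ = -5: rank(A + 5I) = 2, rank((A + 5I)^2) = 1. The eigenspace has dimension 3 - 2 = 1, so there is 1 Jordan block; the rank sequence gives block sizes [2].

For λ = 4: algebraic multiplicity 1 gives one 1×1 block.

Assembling the blocks gives the Jordan form J above.

J = [[-5, 1, 0], [0, -5, 0], [0, 0, 4]]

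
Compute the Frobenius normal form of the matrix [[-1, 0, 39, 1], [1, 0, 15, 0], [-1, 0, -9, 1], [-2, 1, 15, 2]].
R = [[0, 0, 0, 48], [1, 0, 0, 16], [0, 1, 0, -15], [0, 0, 1, -8]]

The invariant factors of A (the non-unit diagonal entries of the Smith normal form of xI - A over ℚ[x]) are (x + 3)(x + 4)(x^2 + x - 4), each dividing the next. The characteristic polynomial is their product, (x + 3)(x + 4)(x^2 + x - 4).

The rational canonical form is the block-diagonal matrix of companion matrices C(f_i):
R = [[0, 0, 0, 48], [1, 0, 0, 16], [0, 1, 0, -15], [0, 0, 1, -8]].

Note the characteristic polynomial does not split into linear factors over ℚ, so A has no Jordan form over ℚ; the rational canonical form exists over any field.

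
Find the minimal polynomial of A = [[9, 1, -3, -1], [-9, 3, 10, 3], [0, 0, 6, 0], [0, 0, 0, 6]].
The characteristic polynomial factors as (x - 6)^4. The minimal polynomial is ∏(x - λ)^{k_λ} where k_λ is the size of the largest Jordan block at λ.

For λ = 6: rank(A - 6I) = 2, and the largest Jordan block has size 3 (the smallest k with rank((A - 6I)^k) = rank((A - 6I)^(k+1))).

So m_A(x) = (x - 6)^3.

m_A(x) = (x - 6)^3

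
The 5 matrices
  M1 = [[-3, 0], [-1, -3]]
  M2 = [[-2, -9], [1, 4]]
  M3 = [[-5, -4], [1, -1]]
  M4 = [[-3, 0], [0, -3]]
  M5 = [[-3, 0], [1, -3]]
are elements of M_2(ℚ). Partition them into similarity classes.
3 classes: {M1, M3, M5}, {M2}, {M4}

Characteristic polynomials: χ_{M1} = (x + 3)^2, χ_{M2} = (x - 1)^2, χ_{M3} = (x + 3)^2, χ_{M4} = (x + 3)^2, χ_{M5} = (x + 3)^2.

{M1, M3, M5}: invariant factors (x + 3)^2.

{M2}: invariant factors (x - 1)^2.

{M4}: invariant factors x + 3, x + 3.

Matrices are similar if and only if their invariant-factor lists agree; the partition into similarity classes is {M1, M3, M5}, {M2}, {M4}.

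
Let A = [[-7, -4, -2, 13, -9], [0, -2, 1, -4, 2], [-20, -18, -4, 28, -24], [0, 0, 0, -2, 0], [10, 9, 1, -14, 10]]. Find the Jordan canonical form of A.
The characteristic polynomial is det(xI - A) = (x - 3)(x + 2)^4, so the eigenvalues are -2 (algebraic multiplicity 4), 3 (algebraic multiplicity 1).

For λ = -2: rank(A + 2I) = 3, rank((A + 2I)^2) = 2, rank((A + 2I)^3) = 1. The eigenspace has dimension 5 - 3 = 2, so there are 2 Jordan blocks; the rank sequence gives block sizes [3, 1].

For λ = 3: algebraic multiplicity 1 gives one 1×1 block.

Assembling the blocks gives the Jordan form J above.

J = [[-2, 1, 0, 0, 0], [0, -2, 1, 0, 0], [0, 0, -2, 0, 0], [0, 0, 0, -2, 0], [0, 0, 0, 0, 3]]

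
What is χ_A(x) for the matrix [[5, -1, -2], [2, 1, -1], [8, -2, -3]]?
χ_A(x) = (x - 1)^3

xI - A = [[x - 5, 1, 2], [-2, x - 1, 1], [-8, 2, x + 3]].

Expanding det(xI - A) along the first row:
det(xI - A) = + (x - 5)·det([[x - 1, 1], [2, x + 3]]) - (1)·det([[-2, 1], [-8, x + 3]]) + (2)·det([[-2, x - 1], [-8, 2]]).

Evaluating gives χ_A(x) = x^3 - 3x^2 + 3x - 1 = (x - 1)^3.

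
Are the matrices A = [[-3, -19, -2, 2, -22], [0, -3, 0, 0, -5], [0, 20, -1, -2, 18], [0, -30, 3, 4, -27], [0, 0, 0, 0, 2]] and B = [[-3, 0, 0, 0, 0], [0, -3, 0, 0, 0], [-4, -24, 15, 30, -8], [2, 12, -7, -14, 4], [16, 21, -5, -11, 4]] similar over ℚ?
Both have characteristic polynomial (x - 2)^2(x - 1)(x + 3)^2, but the minimal polynomial of A is (x - 2)^2(x - 1)(x + 3)^2 while the minimal polynomial of B is (x - 2)^2(x - 1)(x + 3). The minimal polynomial is a similarity invariant, so A and B are not similar.

No.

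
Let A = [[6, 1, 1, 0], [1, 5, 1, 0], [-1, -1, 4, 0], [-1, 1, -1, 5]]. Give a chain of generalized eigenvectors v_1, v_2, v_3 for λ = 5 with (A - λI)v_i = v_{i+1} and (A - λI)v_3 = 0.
v_1 = [[0, 0, 1, 0]]^T, v_2 = [[1, 1, -1, -1]]^T, v_3 = [[1, 0, -1, 1]]^T

We seek v_1 ∈ ker((A - 5I)^3) \ ker((A - 5I)^2), then set v_{i+1} = (A - 5I) v_i.

One such chain is v_1 = [[0, 0, 1, 0]]^T, v_2 = [[1, 1, -1, -1]]^T, v_3 = [[1, 0, -1, 1]]^T. Check: (A - 5I) v_3 = [[0, 0, 0, 0]]^T = 0.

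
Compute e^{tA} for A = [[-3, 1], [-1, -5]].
A has Jordan form J = [[-4, 1], [0, -4]] with A = PJP^{-1}, so e^{tA} = P e^{tJ} P^{-1}.

For a Jordan block J_k(λ), e^{tJ_k(λ)} = e^{λt} · (I + tN + t^2 N^2/2! + ... + t^{k-1} N^{k-1}/(k-1)!) where N is the nilpotent superdiagonal part.

Assembling the blocks and conjugating back gives the entries of e^{tA} as shown above.

e^{tA} = [[(t + 1)*e^{-4*t}, t*e^{-4*t}], [-t*e^{-4*t}, (1 - t)*e^{-4*t}]]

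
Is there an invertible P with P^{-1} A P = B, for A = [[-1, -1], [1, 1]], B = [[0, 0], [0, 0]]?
No.

Both have characteristic polynomial x^2, but the minimal polynomial of A is x^2 while the minimal polynomial of B is x. The minimal polynomial is a similarity invariant, so A and B are not similar.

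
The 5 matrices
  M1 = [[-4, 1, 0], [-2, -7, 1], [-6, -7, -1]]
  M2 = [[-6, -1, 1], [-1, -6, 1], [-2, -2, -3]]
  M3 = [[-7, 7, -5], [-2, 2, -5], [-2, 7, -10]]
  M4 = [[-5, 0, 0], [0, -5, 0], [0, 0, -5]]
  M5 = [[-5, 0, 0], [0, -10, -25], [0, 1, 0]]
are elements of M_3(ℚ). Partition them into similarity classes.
Characteristic polynomials: χ_{M1} = (x + 4)^3, χ_{M2} = (x + 5)^3, χ_{M3} = (x + 5)^3, χ_{M4} = (x + 5)^3, χ_{M5} = (x + 5)^3.

{M1}: invariant factors (x + 4)^3.

{M2, M3, M5}: invariant factors x + 5, (x + 5)^2.

{M4}: invariant factors x + 5, x + 5, x + 5.

Matrices are similar if and only if their invariant-factor lists agree; the partition into similarity classes is {M1}, {M2, M3, M5}, {M4}.

3 classes: {M1}, {M2, M3, M5}, {M4}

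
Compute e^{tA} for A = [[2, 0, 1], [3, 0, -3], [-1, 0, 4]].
A has Jordan form J = [[0, 0, 0], [0, 3, 1], [0, 0, 3]] with A = PJP^{-1}, so e^{tA} = P e^{tJ} P^{-1}.

For a Jordan block J_k(λ), e^{tJ_k(λ)} = e^{λt} · (I + tN + t^2 N^2/2! + ... + t^{k-1} N^{k-1}/(k-1)!) where N is the nilpotent superdiagonal part.

Assembling the blocks and conjugating back gives the entries of e^{tA} as shown above.

e^{tA} = [[(1 - t)*e^{3*t}, 0, t*e^{3*t}], [e^{3*t} - 1, 1, 1 - e^{3*t}], [-t*e^{3*t}, 0, (t + 1)*e^{3*t}]]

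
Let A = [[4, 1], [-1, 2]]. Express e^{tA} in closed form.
e^{tA} = [[(t + 1)*e^{3*t}, t*e^{3*t}], [-t*e^{3*t}, (1 - t)*e^{3*t}]]

A has Jordan form J = [[3, 1], [0, 3]] with A = PJP^{-1}, so e^{tA} = P e^{tJ} P^{-1}.

For a Jordan block J_k(λ), e^{tJ_k(λ)} = e^{λt} · (I + tN + t^2 N^2/2! + ... + t^{k-1} N^{k-1}/(k-1)!) where N is the nilpotent superdiagonal part.

Assembling the blocks and conjugating back gives the entries of e^{tA} as shown above.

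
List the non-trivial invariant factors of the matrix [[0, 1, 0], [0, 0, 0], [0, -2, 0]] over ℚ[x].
The Jordan structure of A has elementary divisors x^2, x. Arranging the block sizes at each eigenvalue in decreasing order and taking row products gives the invariant factors.

Invariant factors (smallest first, each dividing the next): x, x^2.

Check: the last factor x^2 is the minimal polynomial, and the product x^3 is the characteristic polynomial.

x, x^2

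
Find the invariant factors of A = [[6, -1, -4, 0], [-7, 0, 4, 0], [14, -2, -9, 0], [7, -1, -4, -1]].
The Jordan structure of A has elementary divisors (x + 1)^2, (x + 1), (x + 1). Arranging the block sizes at each eigenvalue in decreasing order and taking row products gives the invariant factors.

Invariant factors (smallest first, each dividing the next): x + 1, x + 1, (x + 1)^2.

Check: the last factor (x + 1)^2 is the minimal polynomial, and the product (x + 1)^4 is the characteristic polynomial.

x + 1, x + 1, (x + 1)^2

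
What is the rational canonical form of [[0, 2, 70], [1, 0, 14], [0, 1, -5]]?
The invariant factors of A (the non-unit diagonal entries of the Smith normal form of xI - A over ℚ[x]) are (x - 4)(x + 4)(x + 5), each dividing the next. The characteristic polynomial is their product, (x - 4)(x + 4)(x + 5).

The rational canonical form is the block-diagonal matrix of companion matrices C(f_i):
R = [[0, 0, 80], [1, 0, 16], [0, 1, -5]].

R = [[0, 0, 80], [1, 0, 16], [0, 1, -5]]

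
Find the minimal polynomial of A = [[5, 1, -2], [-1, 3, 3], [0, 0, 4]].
m_A(x) = (x - 4)^3

The characteristic polynomial factors as (x - 4)^3. The minimal polynomial is ∏(x - λ)^{k_λ} where k_λ is the size of the largest Jordan block at λ.

For λ = 4: rank(A - 4I) = 2, and the largest Jordan block has size 3 (the smallest k with rank((A - 4I)^k) = rank((A - 4I)^(k+1))).

So m_A(x) = (x - 4)^3.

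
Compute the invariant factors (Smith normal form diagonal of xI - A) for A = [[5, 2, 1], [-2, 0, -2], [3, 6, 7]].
x - 4, (x - 4)^2

The Jordan structure of A has elementary divisors (x - 4)^2, (x - 4). Arranging the block sizes at each eigenvalue in decreasing order and taking row products gives the invariant factors.

Invariant factors (smallest first, each dividing the next): x - 4, (x - 4)^2.

Check: the last factor (x - 4)^2 is the minimal polynomial, and the product (x - 4)^3 is the characteristic polynomial.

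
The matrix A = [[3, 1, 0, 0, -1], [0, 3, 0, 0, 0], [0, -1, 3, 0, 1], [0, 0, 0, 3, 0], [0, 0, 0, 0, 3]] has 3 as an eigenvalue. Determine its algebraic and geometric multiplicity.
The characteristic polynomial is (x - 3)^5, so the factor x - 3 appears with exponent 5: the algebraic multiplicity is 5.

rank(A - 3I) = 1, so the eigenspace has dimension 5 - 1 = 4: the geometric multiplicity is 4.

Since 4 < 5, A is not diagonalizable.

algebraic multiplicity 5, geometric multiplicity 4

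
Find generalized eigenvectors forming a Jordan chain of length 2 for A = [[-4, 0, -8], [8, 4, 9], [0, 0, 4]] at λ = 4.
v_1 = [[-1, 4, 1]]^T, v_2 = [[0, 1, 0]]^T

We seek v_1 ∈ ker((A - 4I)^2) \ ker(A - 4I), then set v_{i+1} = (A - 4I) v_i.

One such chain is v_1 = [[-1, 4, 1]]^T, v_2 = [[0, 1, 0]]^T. Check: (A - 4I) v_2 = [[0, 0, 0]]^T = 0.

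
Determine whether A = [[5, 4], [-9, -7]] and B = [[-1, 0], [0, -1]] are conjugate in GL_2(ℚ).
No.

Both have characteristic polynomial (x + 1)^2, but the minimal polynomial of A is (x + 1)^2 while the minimal polynomial of B is x + 1. The minimal polynomial is a similarity invariant, so A and B are not similar.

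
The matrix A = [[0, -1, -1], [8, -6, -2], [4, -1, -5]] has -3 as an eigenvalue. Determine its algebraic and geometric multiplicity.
algebraic multiplicity 1, geometric multiplicity 1

The characteristic polynomial is (x + 3)(x + 4)^2, so the factor x + 3 appears with exponent 1: the algebraic multiplicity is 1.

rank(A + 3I) = 2, so the eigenspace has dimension 3 - 2 = 1: the geometric multiplicity is 1.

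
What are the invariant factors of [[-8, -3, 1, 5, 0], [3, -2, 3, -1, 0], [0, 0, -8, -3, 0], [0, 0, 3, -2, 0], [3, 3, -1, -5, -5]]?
x + 5, (x + 5)^2, (x + 5)^2

The Jordan structure of A has elementary divisors (x + 5)^2, (x + 5)^2, (x + 5). Arranging the block sizes at each eigenvalue in decreasing order and taking row products gives the invariant factors.

Invariant factors (smallest first, each dividing the next): x + 5, (x + 5)^2, (x + 5)^2.

Check: the last factor (x + 5)^2 is the minimal polynomial, and the product (x + 5)^5 is the characteristic polynomial.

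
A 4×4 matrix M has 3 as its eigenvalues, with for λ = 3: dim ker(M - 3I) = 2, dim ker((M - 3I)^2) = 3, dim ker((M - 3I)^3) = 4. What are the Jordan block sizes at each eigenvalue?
λ = 3: successive nullity increments [2, 1, 1] count blocks of size ≥ k; block sizes are [3, 1].

Jordan blocks: (3, 3), (3, 1)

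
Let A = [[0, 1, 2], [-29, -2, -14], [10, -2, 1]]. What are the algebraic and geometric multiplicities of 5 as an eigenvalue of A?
algebraic multiplicity 1, geometric multiplicity 1

The characteristic polynomial is (x - 5)(x + 3)^2, so the factor x - 5 appears with exponent 1: the algebraic multiplicity is 1.

rank(A - 5I) = 2, so the eigenspace has dimension 3 - 2 = 1: the geometric multiplicity is 1.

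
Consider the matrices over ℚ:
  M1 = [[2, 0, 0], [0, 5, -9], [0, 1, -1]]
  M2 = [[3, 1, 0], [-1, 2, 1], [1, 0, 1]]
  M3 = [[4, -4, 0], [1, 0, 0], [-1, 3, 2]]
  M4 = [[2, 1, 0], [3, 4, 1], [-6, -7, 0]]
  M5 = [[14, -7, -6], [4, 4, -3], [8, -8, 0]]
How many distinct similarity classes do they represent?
Characteristic polynomials: χ_{M1} = (x - 2)^3, χ_{M2} = (x - 2)^3, χ_{M3} = (x - 2)^3, χ_{M4} = (x - 2)^3, χ_{M5} = (x - 6)^3.

{M1}: invariant factors x - 2, (x - 2)^2.

{M2, M3, M4}: invariant factors (x - 2)^3.

{M5}: invariant factors (x - 6)^3.

Matrices are similar if and only if their invariant-factor lists agree; the partition into similarity classes is {M1}, {M2, M3, M4}, {M5}.

3 classes: {M1}, {M2, M3, M4}, {M5}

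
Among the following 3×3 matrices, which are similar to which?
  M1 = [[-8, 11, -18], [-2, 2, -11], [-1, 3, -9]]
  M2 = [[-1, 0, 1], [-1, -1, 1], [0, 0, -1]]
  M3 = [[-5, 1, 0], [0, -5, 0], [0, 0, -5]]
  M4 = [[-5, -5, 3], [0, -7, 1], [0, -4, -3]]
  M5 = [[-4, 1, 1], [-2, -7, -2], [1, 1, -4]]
Characteristic polynomials: χ_{M1} = (x + 5)^3, χ_{M2} = (x + 1)^3, χ_{M3} = (x + 5)^3, χ_{M4} = (x + 5)^3, χ_{M5} = (x + 5)^3.

{M1, M4}: invariant factors (x + 5)^3.

{M2}: invariant factors (x + 1)^3.

{M3, M5}: invariant factors x + 5, (x + 5)^2.

Matrices are similar if and only if their invariant-factor lists agree; the partition into similarity classes is {M1, M4}, {M2}, {M3, M5}.

3 classes: {M1, M4}, {M2}, {M3, M5}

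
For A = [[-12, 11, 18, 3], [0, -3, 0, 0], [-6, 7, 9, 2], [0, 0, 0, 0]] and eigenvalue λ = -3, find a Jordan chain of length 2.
v_1 = [[1, 1, 0, 0]]^T, v_2 = [[2, 0, 1, 0]]^T

We seek v_1 ∈ ker((A + 3I)^2) \ ker(A + 3I), then set v_{i+1} = (A + 3I) v_i.

One such chain is v_1 = [[1, 1, 0, 0]]^T, v_2 = [[2, 0, 1, 0]]^T. Check: (A + 3I) v_2 = [[0, 0, 0, 0]]^T = 0.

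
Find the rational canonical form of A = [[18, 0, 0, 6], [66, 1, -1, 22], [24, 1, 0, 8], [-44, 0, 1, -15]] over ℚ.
The invariant factors of A (the non-unit diagonal entries of the Smith normal form of xI - A over ℚ[x]) are (x - 6)(x + 1)(x^2 + x + 1), each dividing the next. The characteristic polynomial is their product, (x - 6)(x + 1)(x^2 + x + 1).

The rational canonical form is the block-diagonal matrix of companion matrices C(f_i):
R = [[0, 0, 0, 6], [1, 0, 0, 11], [0, 1, 0, 10], [0, 0, 1, 4]].

Note the characteristic polynomial does not split into linear factors over ℚ, so A has no Jordan form over ℚ; the rational canonical form exists over any field.

R = [[0, 0, 0, 6], [1, 0, 0, 11], [0, 1, 0, 10], [0, 0, 1, 4]]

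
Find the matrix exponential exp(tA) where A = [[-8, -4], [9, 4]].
e^{tA} = [[(1 - 6*t)*e^{-2*t}, -4*t*e^{-2*t}], [9*t*e^{-2*t}, (6*t + 1)*e^{-2*t}]]

A has Jordan form J = [[-2, 1], [0, -2]] with A = PJP^{-1}, so e^{tA} = P e^{tJ} P^{-1}.

For a Jordan block J_k(λ), e^{tJ_k(λ)} = e^{λt} · (I + tN + t^2 N^2/2! + ... + t^{k-1} N^{k-1}/(k-1)!) where N is the nilpotent superdiagonal part.

Assembling the blocks and conjugating back gives the entries of e^{tA} as shown above.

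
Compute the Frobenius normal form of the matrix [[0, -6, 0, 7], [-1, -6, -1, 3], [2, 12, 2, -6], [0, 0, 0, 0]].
R = [[0, 0, 0, 0], [0, 0, 0, 0], [0, 1, 0, 6], [0, 0, 1, -4]]

The invariant factors of A (the non-unit diagonal entries of the Smith normal form of xI - A over ℚ[x]) are x, x(x^2 + 4x - 6), each dividing the next. The characteristic polynomial is their product, x^2(x^2 + 4x - 6).

The rational canonical form is the block-diagonal matrix of companion matrices C(f_i):
R = [[0, 0, 0, 0], [0, 0, 0, 0], [0, 1, 0, 6], [0, 0, 1, -4]].

Note the characteristic polynomial does not split into linear factors over ℚ, so A has no Jordan form over ℚ; the rational canonical form exists over any field.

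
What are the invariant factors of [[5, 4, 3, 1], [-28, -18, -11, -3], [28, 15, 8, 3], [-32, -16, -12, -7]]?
x + 3, (x + 3)^3

The Jordan structure of A has elementary divisors (x + 3)^3, (x + 3). Arranging the block sizes at each eigenvalue in decreasing order and taking row products gives the invariant factors.

Invariant factors (smallest first, each dividing the next): x + 3, (x + 3)^3.

Check: the last factor (x + 3)^3 is the minimal polynomial, and the product (x + 3)^4 is the characteristic polynomial.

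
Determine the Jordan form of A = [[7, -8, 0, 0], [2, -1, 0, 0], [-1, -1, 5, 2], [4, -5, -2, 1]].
The characteristic polynomial is det(xI - A) = (x - 3)^4, so the eigenvalues are 3 (algebraic multiplicity 4).

For λ = 3: rank(A - 3I) = 2, rank((A - 3I)^2) = 0. The eigenspace has dimension 4 - 2 = 2, so there are 2 Jordan blocks; the rank sequence gives block sizes [2, 2].

Assembling the blocks gives the Jordan form J above.

J = [[3, 1, 0, 0], [0, 3, 0, 0], [0, 0, 3, 1], [0, 0, 0, 3]]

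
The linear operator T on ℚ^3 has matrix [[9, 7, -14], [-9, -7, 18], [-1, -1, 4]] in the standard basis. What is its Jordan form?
J = [[2, 1, 0], [0, 2, 0], [0, 0, 2]]

The characteristic polynomial is det(xI - A) = (x - 2)^3, so the eigenvalues are 2 (algebraic multiplicity 3).

For λ = 2: rank(A - 2I) = 1, rank((A - 2I)^2) = 0. The eigenspace has dimension 3 - 1 = 2, so there are 2 Jordan blocks; the rank sequence gives block sizes [2, 1].

Assembling the blocks gives the Jordan form J above.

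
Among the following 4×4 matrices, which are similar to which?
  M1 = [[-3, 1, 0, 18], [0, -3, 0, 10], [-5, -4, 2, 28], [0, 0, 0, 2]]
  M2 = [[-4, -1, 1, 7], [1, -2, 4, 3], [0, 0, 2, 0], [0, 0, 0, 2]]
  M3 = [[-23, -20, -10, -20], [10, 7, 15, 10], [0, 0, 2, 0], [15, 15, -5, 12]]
Characteristic polynomials: χ_{M1} = (x - 2)^2(x + 3)^2, χ_{M2} = (x - 2)^2(x + 3)^2, χ_{M3} = (x - 2)^2(x + 3)^2.

{M1, M2}: invariant factors x - 2, (x - 2)(x + 3)^2.

{M3}: invariant factors (x - 2)(x + 3), (x - 2)(x + 3).

Matrices are similar if and only if their invariant-factor lists agree; the partition into similarity classes is {M1, M2}, {M3}.

2 classes: {M1, M2}, {M3}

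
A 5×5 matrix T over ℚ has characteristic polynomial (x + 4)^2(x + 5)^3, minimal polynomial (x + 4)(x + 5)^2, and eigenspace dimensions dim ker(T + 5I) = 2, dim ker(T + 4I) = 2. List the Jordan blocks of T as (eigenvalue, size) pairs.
λ = -5: algebraic multiplicity 3 (exponent in χ_T), largest block size 2 (exponent in m_T), 2 blocks (geometric multiplicity). These force block sizes [2, 1].
λ = -4: algebraic multiplicity 2 (exponent in χ_T), largest block size 1 (exponent in m_T), 2 blocks (geometric multiplicity). These force block sizes [1, 1].

Jordan blocks: (-5, 2), (-5, 1), (-4, 1), (-4, 1)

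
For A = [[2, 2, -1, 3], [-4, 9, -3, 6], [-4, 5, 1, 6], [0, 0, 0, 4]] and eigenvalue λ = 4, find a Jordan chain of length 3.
We seek v_1 ∈ ker((A - 4I)^3) \ ker((A - 4I)^2), then set v_{i+1} = (A - 4I) v_i.

One such chain is v_1 = [[-1, 0, 1, 0]]^T, v_2 = [[1, 1, 1, 0]]^T, v_3 = [[-1, -2, -2, 0]]^T. Check: (A - 4I) v_3 = [[0, 0, 0, 0]]^T = 0.

v_1 = [[-1, 0, 1, 0]]^T, v_2 = [[1, 1, 1, 0]]^T, v_3 = [[-1, -2, -2, 0]]^T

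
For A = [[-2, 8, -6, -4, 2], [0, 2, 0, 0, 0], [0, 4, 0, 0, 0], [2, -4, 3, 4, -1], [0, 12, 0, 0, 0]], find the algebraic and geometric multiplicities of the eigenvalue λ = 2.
algebraic multiplicity 2, geometric multiplicity 2

The characteristic polynomial is x^3(x - 2)^2, so the factor x - 2 appears with exponent 2: the algebraic multiplicity is 2.

rank(A - 2I) = 3, so the eigenspace has dimension 5 - 3 = 2: the geometric multiplicity is 2.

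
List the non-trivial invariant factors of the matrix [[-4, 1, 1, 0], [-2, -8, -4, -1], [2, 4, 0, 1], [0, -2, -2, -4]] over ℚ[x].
The Jordan structure of A has elementary divisors (x + 4)^2, (x + 4)^2. Arranging the block sizes at each eigenvalue in decreasing order and taking row products gives the invariant factors.

Invariant factors (smallest first, each dividing the next): (x + 4)^2, (x + 4)^2.

Check: the last factor (x + 4)^2 is the minimal polynomial, and the product (x + 4)^4 is the characteristic polynomial.

(x + 4)^2, (x + 4)^2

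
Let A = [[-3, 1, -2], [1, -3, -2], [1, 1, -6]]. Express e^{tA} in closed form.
e^{tA} = [[(t + 1)*e^{-4*t}, t*e^{-4*t}, -2*t*e^{-4*t}], [t*e^{-4*t}, (t + 1)*e^{-4*t}, -2*t*e^{-4*t}], [t*e^{-4*t}, t*e^{-4*t}, (1 - 2*t)*e^{-4*t}]]

A has Jordan form J = [[-4, 1, 0], [0, -4, 0], [0, 0, -4]] with A = PJP^{-1}, so e^{tA} = P e^{tJ} P^{-1}.

For a Jordan block J_k(λ), e^{tJ_k(λ)} = e^{λt} · (I + tN + t^2 N^2/2! + ... + t^{k-1} N^{k-1}/(k-1)!) where N is the nilpotent superdiagonal part.

Assembling the blocks and conjugating back gives the entries of e^{tA} as shown above.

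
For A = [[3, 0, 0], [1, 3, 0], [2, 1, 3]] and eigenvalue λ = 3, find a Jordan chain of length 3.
We seek v_1 ∈ ker((A - 3I)^3) \ ker((A - 3I)^2), then set v_{i+1} = (A - 3I) v_i.

One such chain is v_1 = [[1, -1, -2]]^T, v_2 = [[0, 1, 1]]^T, v_3 = [[0, 0, 1]]^T. Check: (A - 3I) v_3 = [[0, 0, 0]]^T = 0.

v_1 = [[1, -1, -2]]^T, v_2 = [[0, 1, 1]]^T, v_3 = [[0, 0, 1]]^T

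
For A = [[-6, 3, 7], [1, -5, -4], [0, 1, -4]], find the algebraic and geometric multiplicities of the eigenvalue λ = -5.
The characteristic polynomial is (x + 5)^3, so the factor x + 5 appears with exponent 3: the algebraic multiplicity is 3.

rank(A + 5I) = 2, so the eigenspace has dimension 3 - 2 = 1: the geometric multiplicity is 1.

Since 1 < 3, A is not diagonalizable.

algebraic multiplicity 3, geometric multiplicity 1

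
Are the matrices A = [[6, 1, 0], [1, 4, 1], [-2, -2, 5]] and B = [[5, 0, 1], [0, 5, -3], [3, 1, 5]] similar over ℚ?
Two matrices over a field are similar if and only if they have the same invariant factors.

Both A and B have characteristic polynomial (x - 5)^3 and minimal polynomial (x - 5)^3. Computing further, both have invariant factors (x - 5)^3. Hence A and B are similar.

Yes.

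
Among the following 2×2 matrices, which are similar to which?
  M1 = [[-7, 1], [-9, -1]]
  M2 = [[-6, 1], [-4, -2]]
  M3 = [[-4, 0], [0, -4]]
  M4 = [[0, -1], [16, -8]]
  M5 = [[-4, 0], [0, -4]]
Characteristic polynomials: χ_{M1} = (x + 4)^2, χ_{M2} = (x + 4)^2, χ_{M3} = (x + 4)^2, χ_{M4} = (x + 4)^2, χ_{M5} = (x + 4)^2.

{M1, M2, M4}: invariant factors (x + 4)^2.

{M3, M5}: invariant factors x + 4, x + 4.

Matrices are similar if and only if their invariant-factor lists agree; the partition into similarity classes is {M1, M2, M4}, {M3, M5}.

2 classes: {M1, M2, M4}, {M3, M5}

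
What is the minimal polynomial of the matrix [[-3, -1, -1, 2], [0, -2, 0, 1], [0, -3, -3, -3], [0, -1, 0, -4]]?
m_A(x) = (x + 3)^2

The characteristic polynomial factors as (x + 3)^4. The minimal polynomial is ∏(x - λ)^{k_λ} where k_λ is the size of the largest Jordan block at λ.

For λ = -3: rank(A + 3I) = 2, and the largest Jordan block has size 2 (the smallest k with rank((A + 3I)^k) = rank((A + 3I)^(k+1))).

So m_A(x) = (x + 3)^2.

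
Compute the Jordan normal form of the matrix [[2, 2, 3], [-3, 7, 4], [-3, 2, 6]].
J = [[5, 1, 0], [0, 5, 1], [0, 0, 5]]

The characteristic polynomial is det(xI - A) = (x - 5)^3, so the eigenvalues are 5 (algebraic multiplicity 3).

For λ = 5: rank(A - 5I) = 2, rank((A - 5I)^2) = 1, rank((A - 5I)^3) = 0. The eigenspace has dimension 3 - 2 = 1, so there is 1 Jordan block; the rank sequence gives block sizes [3].

Assembling the blocks gives the Jordan form J above.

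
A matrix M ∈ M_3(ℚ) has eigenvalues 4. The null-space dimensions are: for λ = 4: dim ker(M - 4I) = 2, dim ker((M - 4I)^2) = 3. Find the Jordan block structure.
λ = 4: successive nullity increments [2, 1] count blocks of size ≥ k; block sizes are [2, 1].

Jordan blocks: (4, 2), (4, 1)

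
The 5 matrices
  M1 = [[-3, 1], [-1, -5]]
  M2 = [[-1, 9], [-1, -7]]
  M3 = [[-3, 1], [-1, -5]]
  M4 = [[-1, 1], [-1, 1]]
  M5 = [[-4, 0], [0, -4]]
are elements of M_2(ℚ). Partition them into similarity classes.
3 classes: {M1, M2, M3}, {M4}, {M5}

Characteristic polynomials: χ_{M1} = (x + 4)^2, χ_{M2} = (x + 4)^2, χ_{M3} = (x + 4)^2, χ_{M4} = x^2, χ_{M5} = (x + 4)^2.

{M1, M2, M3}: invariant factors (x + 4)^2.

{M4}: invariant factors x^2.

{M5}: invariant factors x + 4, x + 4.

Matrices are similar if and only if their invariant-factor lists agree; the partition into similarity classes is {M1, M2, M3}, {M4}, {M5}.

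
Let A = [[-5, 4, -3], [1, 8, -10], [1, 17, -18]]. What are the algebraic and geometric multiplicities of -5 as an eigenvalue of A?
The characteristic polynomial is (x + 5)^3, so the factor x + 5 appears with exponent 3: the algebraic multiplicity is 3.

rank(A + 5I) = 2, so the eigenspace has dimension 3 - 2 = 1: the geometric multiplicity is 1.

Since 1 < 3, A is not diagonalizable.

algebraic multiplicity 3, geometric multiplicity 1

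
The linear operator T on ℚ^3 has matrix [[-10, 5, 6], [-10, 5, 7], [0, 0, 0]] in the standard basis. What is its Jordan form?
J = [[-5, 0, 0], [0, 0, 1], [0, 0, 0]]

The characteristic polynomial is det(xI - A) = x^2(x + 5), so the eigenvalues are -5 (algebraic multiplicity 1), 0 (algebraic multiplicity 2).

For λ = -5: algebraic multiplicity 1 gives one 1×1 block.

For λ = 0: rank(A) = 2, rank(A^2) = 1. The eigenspace has dimension 3 - 2 = 1, so there is 1 Jordan block; the rank sequence gives block sizes [2].

Assembling the blocks gives the Jordan form J above.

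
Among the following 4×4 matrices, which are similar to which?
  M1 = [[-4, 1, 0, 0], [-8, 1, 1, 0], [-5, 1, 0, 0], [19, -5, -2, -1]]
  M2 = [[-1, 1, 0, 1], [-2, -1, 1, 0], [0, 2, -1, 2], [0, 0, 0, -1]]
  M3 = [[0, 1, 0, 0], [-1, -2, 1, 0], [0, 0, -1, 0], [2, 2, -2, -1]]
Characteristic polynomials: χ_{M1} = (x + 1)^4, χ_{M2} = (x + 1)^4, χ_{M3} = (x + 1)^4.

{M1, M2, M3}: invariant factors x + 1, (x + 1)^3.

Matrices are similar if and only if their invariant-factor lists agree; the partition into similarity classes is {M1, M2, M3}.

1 class: {M1, M2, M3}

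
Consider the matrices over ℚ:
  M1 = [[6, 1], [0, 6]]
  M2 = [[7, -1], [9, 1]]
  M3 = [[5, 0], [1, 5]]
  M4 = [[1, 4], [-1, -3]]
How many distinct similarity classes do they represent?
Characteristic polynomials: χ_{M1} = (x - 6)^2, χ_{M2} = (x - 4)^2, χ_{M3} = (x - 5)^2, χ_{M4} = (x + 1)^2.

{M1}: invariant factors (x - 6)^2.

{M2}: invariant factors (x - 4)^2.

{M3}: invariant factors (x - 5)^2.

{M4}: invariant factors (x + 1)^2.

Matrices are similar if and only if their invariant-factor lists agree; the partition into similarity classes is {M1}, {M2}, {M3}, {M4}.

4 classes: {M1}, {M2}, {M3}, {M4}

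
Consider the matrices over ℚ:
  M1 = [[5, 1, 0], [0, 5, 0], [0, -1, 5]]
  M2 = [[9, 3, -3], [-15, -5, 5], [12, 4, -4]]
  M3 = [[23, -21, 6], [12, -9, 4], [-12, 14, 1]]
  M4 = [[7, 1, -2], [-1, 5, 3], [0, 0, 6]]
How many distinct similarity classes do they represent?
3 classes: {M1, M3}, {M2}, {M4}

Characteristic polynomials: χ_{M1} = (x - 5)^3, χ_{M2} = x^3, χ_{M3} = (x - 5)^3, χ_{M4} = (x - 6)^3.

{M1, M3}: invariant factors x - 5, (x - 5)^2.

{M2}: invariant factors x, x^2.

{M4}: invariant factors (x - 6)^3.

Matrices are similar if and only if their invariant-factor lists agree; the partition into similarity classes is {M1, M3}, {M2}, {M4}.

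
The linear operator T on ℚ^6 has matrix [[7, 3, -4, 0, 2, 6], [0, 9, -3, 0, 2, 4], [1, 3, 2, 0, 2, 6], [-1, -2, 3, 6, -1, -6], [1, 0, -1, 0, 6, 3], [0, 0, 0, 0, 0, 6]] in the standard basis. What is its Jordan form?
J = [[6, 1, 0, 0, 0, 0], [0, 6, 1, 0, 0, 0], [0, 0, 6, 0, 0, 0], [0, 0, 0, 6, 1, 0], [0, 0, 0, 0, 6, 1], [0, 0, 0, 0, 0, 6]]

The characteristic polynomial is det(xI - A) = (x - 6)^6, so the eigenvalues are 6 (algebraic multiplicity 6).

For λ = 6: rank(A - 6I) = 4, rank((A - 6I)^2) = 2, rank((A - 6I)^3) = 0. The eigenspace has dimension 6 - 4 = 2, so there are 2 Jordan blocks; the rank sequence gives block sizes [3, 3].

Assembling the blocks gives the Jordan form J above.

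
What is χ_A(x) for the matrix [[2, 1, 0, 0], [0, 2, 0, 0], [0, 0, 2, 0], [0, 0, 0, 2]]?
χ_A(x) = (x - 2)^4

xI - A = [[x - 2, -1, 0, 0], [0, x - 2, 0, 0], [0, 0, x - 2, 0], [0, 0, 0, x - 2]].

Expanding det(xI - A) along the first row:
det(xI - A) = + (x - 2)·det([[x - 2, 0, 0], [0, x - 2, 0], [0, 0, x - 2]]) - (-1)·det([[0, 0, 0], [0, x - 2, 0], [0, 0, x - 2]]) + (0)·det([[0, x - 2, 0], [0, 0, 0], [0, 0, x - 2]]) - (0)·det([[0, x - 2, 0], [0, 0, x - 2], [0, 0, 0]]).

Evaluating gives χ_A(x) = x^4 - 8x^3 + 24x^2 - 32x + 16 = (x - 2)^4.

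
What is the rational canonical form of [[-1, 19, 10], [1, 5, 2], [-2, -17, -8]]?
The invariant factors of A (the non-unit diagonal entries of the Smith normal form of xI - A over ℚ[x]) are (x + 2)(x^2 + 2x - 6), each dividing the next. The characteristic polynomial is their product, (x + 2)(x^2 + 2x - 6).

The rational canonical form is the block-diagonal matrix of companion matrices C(f_i):
R = [[0, 0, 12], [1, 0, 2], [0, 1, -4]].

Note the characteristic polynomial does not split into linear factors over ℚ, so A has no Jordan form over ℚ; the rational canonical form exists over any field.

R = [[0, 0, 12], [1, 0, 2], [0, 1, -4]]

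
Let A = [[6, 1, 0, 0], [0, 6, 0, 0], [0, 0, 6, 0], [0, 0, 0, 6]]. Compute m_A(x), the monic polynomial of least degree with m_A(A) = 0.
The characteristic polynomial factors as (x - 6)^4. The minimal polynomial is ∏(x - λ)^{k_λ} where k_λ is the size of the largest Jordan block at λ.

For λ = 6: rank(A - 6I) = 1, and the largest Jordan block has size 2 (the smallest k with rank((A - 6I)^k) = rank((A - 6I)^(k+1))).

So m_A(x) = (x - 6)^2.

m_A(x) = (x - 6)^2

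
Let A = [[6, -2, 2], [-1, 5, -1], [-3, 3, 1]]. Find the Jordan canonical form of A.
J = [[4, 1, 0], [0, 4, 0], [0, 0, 4]]

The characteristic polynomial is det(xI - A) = (x - 4)^3, so the eigenvalues are 4 (algebraic multiplicity 3).

For λ = 4: rank(A - 4I) = 1, rank((A - 4I)^2) = 0. The eigenspace has dimension 3 - 1 = 2, so there are 2 Jordan blocks; the rank sequence gives block sizes [2, 1].

Assembling the blocks gives the Jordan form J above.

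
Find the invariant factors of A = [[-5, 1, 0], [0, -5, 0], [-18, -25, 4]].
(x - 4)(x + 5)^2

The Jordan structure of A has elementary divisors (x + 5)^2, (x - 4). Arranging the block sizes at each eigenvalue in decreasing order and taking row products gives the invariant factors.

Invariant factors (smallest first, each dividing the next): (x - 4)(x + 5)^2.

Check: the last factor (x - 4)(x + 5)^2 is the minimal polynomial, and the product (x - 4)(x + 5)^2 is the characteristic polynomial.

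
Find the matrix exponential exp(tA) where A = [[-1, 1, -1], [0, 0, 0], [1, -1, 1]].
e^{tA} = [[1 - t, t, -t], [0, 1, 0], [t, -t, t + 1]]

A has Jordan form J = [[0, 1, 0], [0, 0, 0], [0, 0, 0]] with A = PJP^{-1}, so e^{tA} = P e^{tJ} P^{-1}.

For a Jordan block J_k(λ), e^{tJ_k(λ)} = e^{λt} · (I + tN + t^2 N^2/2! + ... + t^{k-1} N^{k-1}/(k-1)!) where N is the nilpotent superdiagonal part.

Assembling the blocks and conjugating back gives the entries of e^{tA} as shown above.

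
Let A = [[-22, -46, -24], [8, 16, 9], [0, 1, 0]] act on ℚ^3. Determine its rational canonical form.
R = [[0, 0, 6], [1, 0, -7], [0, 1, -6]]

The invariant factors of A (the non-unit diagonal entries of the Smith normal form of xI - A over ℚ[x]) are (x + 3)(x^2 + 3x - 2), each dividing the next. The characteristic polynomial is their product, (x + 3)(x^2 + 3x - 2).

The rational canonical form is the block-diagonal matrix of companion matrices C(f_i):
R = [[0, 0, 6], [1, 0, -7], [0, 1, -6]].

Note the characteristic polynomial does not split into linear factors over ℚ, so A has no Jordan form over ℚ; the rational canonical form exists over any field.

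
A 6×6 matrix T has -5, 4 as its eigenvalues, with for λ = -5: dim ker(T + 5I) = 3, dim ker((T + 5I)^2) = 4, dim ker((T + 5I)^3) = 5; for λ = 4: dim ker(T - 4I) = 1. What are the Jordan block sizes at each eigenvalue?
λ = -5: successive nullity increments [3, 1, 1] count blocks of size ≥ k; block sizes are [3, 1, 1].
λ = 4: successive nullity increments [1] count blocks of size ≥ k; block sizes are [1].

Jordan blocks: (-5, 3), (-5, 1), (-5, 1), (4, 1)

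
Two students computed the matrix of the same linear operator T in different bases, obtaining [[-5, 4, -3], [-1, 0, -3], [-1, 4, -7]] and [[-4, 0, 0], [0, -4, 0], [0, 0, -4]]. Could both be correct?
Both have characteristic polynomial (x + 4)^3, but the minimal polynomial of A is (x + 4)^2 while the minimal polynomial of B is x + 4. The minimal polynomial is a similarity invariant, so A and B are not similar.

No.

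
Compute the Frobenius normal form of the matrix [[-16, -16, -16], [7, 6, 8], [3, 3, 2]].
R = [[0, 0, -16], [1, 0, -20], [0, 1, -8]]

The invariant factors of A (the non-unit diagonal entries of the Smith normal form of xI - A over ℚ[x]) are (x + 2)^2(x + 4), each dividing the next. The characteristic polynomial is their product, (x + 2)^2(x + 4).

The rational canonical form is the block-diagonal matrix of companion matrices C(f_i):
R = [[0, 0, -16], [1, 0, -20], [0, 1, -8]].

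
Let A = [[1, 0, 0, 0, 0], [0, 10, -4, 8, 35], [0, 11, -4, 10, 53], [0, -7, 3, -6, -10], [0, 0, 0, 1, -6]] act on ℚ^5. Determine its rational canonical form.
R = [[1, 0, 0, 0, 0], [0, 0, 0, 0, 5], [0, 1, 0, 0, 6], [0, 0, 1, 0, -4], [0, 0, 0, 1, -6]]

The invariant factors of A (the non-unit diagonal entries of the Smith normal form of xI - A over ℚ[x]) are x - 1, (x - 1)(x + 1)^2(x + 5), each dividing the next. The characteristic polynomial is their product, (x - 1)^2(x + 1)^2(x + 5).

The rational canonical form is the block-diagonal matrix of companion matrices C(f_i):
R = [[1, 0, 0, 0, 0], [0, 0, 0, 0, 5], [0, 1, 0, 0, 6], [0, 0, 1, 0, -4], [0, 0, 0, 1, -6]].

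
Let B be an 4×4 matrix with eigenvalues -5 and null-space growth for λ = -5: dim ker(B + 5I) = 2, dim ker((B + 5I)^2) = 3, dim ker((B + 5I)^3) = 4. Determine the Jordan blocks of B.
λ = -5: successive nullity increments [2, 1, 1] count blocks of size ≥ k; block sizes are [3, 1].

Jordan blocks: (-5, 3), (-5, 1)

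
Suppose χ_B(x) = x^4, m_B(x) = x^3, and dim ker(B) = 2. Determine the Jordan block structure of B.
λ = 0: algebraic multiplicity 4 (exponent in χ_B), largest block size 3 (exponent in m_B), 2 blocks (geometric multiplicity). These force block sizes [3, 1].

Jordan blocks: (0, 3), (0, 1)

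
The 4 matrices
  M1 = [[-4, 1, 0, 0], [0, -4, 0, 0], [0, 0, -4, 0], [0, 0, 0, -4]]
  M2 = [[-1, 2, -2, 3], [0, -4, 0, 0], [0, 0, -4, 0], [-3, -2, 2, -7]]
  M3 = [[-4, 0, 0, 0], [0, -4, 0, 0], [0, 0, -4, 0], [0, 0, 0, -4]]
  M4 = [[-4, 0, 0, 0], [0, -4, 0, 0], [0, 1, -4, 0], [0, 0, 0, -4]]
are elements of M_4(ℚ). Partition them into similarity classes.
2 classes: {M1, M2, M4}, {M3}

Characteristic polynomials: χ_{M1} = (x + 4)^4, χ_{M2} = (x + 4)^4, χ_{M3} = (x + 4)^4, χ_{M4} = (x + 4)^4.

{M1, M2, M4}: invariant factors x + 4, x + 4, (x + 4)^2.

{M3}: invariant factors x + 4, x + 4, x + 4, x + 4.

Matrices are similar if and only if their invariant-factor lists agree; the partition into similarity classes is {M1, M2, M4}, {M3}.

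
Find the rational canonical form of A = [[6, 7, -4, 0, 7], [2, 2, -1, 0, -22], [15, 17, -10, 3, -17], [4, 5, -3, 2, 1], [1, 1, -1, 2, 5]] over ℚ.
R = [[0, 0, 0, 0, 0], [1, 0, 0, 0, -5], [0, 1, 0, 0, -19], [0, 0, 1, 0, 4], [0, 0, 0, 1, 5]]

The invariant factors of A (the non-unit diagonal entries of the Smith normal form of xI - A over ℚ[x]) are x(x - 5)(x^3 - 4x - 1), each dividing the next. The characteristic polynomial is their product, x(x - 5)(x^3 - 4x - 1).

The rational canonical form is the block-diagonal matrix of companion matrices C(f_i):
R = [[0, 0, 0, 0, 0], [1, 0, 0, 0, -5], [0, 1, 0, 0, -19], [0, 0, 1, 0, 4], [0, 0, 0, 1, 5]].

Note the characteristic polynomial does not split into linear factors over ℚ, so A has no Jordan form over ℚ; the rational canonical form exists over any field.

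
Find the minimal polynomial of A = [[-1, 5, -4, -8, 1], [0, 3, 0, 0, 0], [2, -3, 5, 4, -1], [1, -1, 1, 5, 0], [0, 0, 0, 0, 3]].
The characteristic polynomial factors as (x - 3)^5. The minimal polynomial is ∏(x - λ)^{k_λ} where k_λ is the size of the largest Jordan block at λ.

For λ = 3: rank(A - 3I) = 2, and the largest Jordan block has size 2 (the smallest k with rank((A - 3I)^k) = rank((A - 3I)^(k+1))).

So m_A(x) = (x - 3)^2.

m_A(x) = (x - 3)^2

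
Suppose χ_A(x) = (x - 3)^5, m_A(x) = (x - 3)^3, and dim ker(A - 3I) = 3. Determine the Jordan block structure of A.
Jordan blocks: (3, 3), (3, 1), (3, 1)

λ = 3: algebraic multiplicity 5 (exponent in χ_A), largest block size 3 (exponent in m_A), 3 blocks (geometric multiplicity). These force block sizes [3, 1, 1].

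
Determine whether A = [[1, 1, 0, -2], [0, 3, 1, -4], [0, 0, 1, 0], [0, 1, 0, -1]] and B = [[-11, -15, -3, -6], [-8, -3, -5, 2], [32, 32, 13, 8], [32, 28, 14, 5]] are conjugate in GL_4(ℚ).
Two matrices over a field are similar if and only if they have the same invariant factors.

Both A and B have characteristic polynomial (x - 1)^4 and minimal polynomial (x - 1)^3. Computing further, both have invariant factors x - 1, (x - 1)^3. Hence A and B are similar.

Yes.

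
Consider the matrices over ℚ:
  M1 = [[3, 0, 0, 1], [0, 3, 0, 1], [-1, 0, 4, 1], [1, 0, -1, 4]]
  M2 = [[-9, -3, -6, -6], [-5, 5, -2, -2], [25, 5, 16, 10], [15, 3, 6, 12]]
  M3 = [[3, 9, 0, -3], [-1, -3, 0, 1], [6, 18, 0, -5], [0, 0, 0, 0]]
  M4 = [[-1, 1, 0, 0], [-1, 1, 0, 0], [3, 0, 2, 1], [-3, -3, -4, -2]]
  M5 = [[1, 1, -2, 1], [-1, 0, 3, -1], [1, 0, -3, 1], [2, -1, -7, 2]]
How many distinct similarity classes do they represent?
3 classes: {M1}, {M2}, {M3, M4, M5}

Characteristic polynomials: χ_{M1} = (x - 4)^2(x - 3)^2, χ_{M2} = (x - 6)^4, χ_{M3} = x^4, χ_{M4} = x^4, χ_{M5} = x^4.

{M1}: invariant factors x - 3, (x - 4)^2(x - 3).

{M2}: invariant factors x - 6, x - 6, (x - 6)^2.

{M3, M4, M5}: invariant factors x^2, x^2.

Matrices are similar if and only if their invariant-factor lists agree; the partition into similarity classes is {M1}, {M2}, {M3, M4, M5}.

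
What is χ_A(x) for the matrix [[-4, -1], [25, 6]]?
xI - A = [[x + 4, 1], [-25, x - 6]].

Expanding det(xI - A) along the first row:
det(xI - A) = + (x + 4)·det([[x - 6]]) - (1)·det([[-25]]).

Evaluating gives χ_A(x) = x^2 - 2x + 1 = (x - 1)^2.

χ_A(x) = (x - 1)^2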